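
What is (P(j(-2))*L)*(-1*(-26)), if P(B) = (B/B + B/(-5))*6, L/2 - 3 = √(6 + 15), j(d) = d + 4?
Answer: 2808/5 + 936*√21/5 ≈ 1419.5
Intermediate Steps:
j(d) = 4 + d
L = 6 + 2*√21 (L = 6 + 2*√(6 + 15) = 6 + 2*√21 ≈ 15.165)
P(B) = 6 - 6*B/5 (P(B) = (1 + B*(-⅕))*6 = (1 - B/5)*6 = 6 - 6*B/5)
(P(j(-2))*L)*(-1*(-26)) = ((6 - 6*(4 - 2)/5)*(6 + 2*√21))*(-1*(-26)) = ((6 - 6/5*2)*(6 + 2*√21))*26 = ((6 - 12/5)*(6 + 2*√21))*26 = (18*(6 + 2*√21)/5)*26 = (108/5 + 36*√21/5)*26 = 2808/5 + 936*√21/5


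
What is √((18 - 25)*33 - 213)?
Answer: 2*I*√111 ≈ 21.071*I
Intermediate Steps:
√((18 - 25)*33 - 213) = √(-7*33 - 213) = √(-231 - 213) = √(-444) = 2*I*√111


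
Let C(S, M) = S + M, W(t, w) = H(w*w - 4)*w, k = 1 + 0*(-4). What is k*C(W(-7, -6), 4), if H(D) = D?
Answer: -188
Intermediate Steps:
k = 1 (k = 1 + 0 = 1)
W(t, w) = w*(-4 + w**2) (W(t, w) = (w*w - 4)*w = (w**2 - 4)*w = (-4 + w**2)*w = w*(-4 + w**2))
C(S, M) = M + S
k*C(W(-7, -6), 4) = 1*(4 - 6*(-4 + (-6)**2)) = 1*(4 - 6*(-4 + 36)) = 1*(4 - 6*32) = 1*(4 - 192) = 1*(-188) = -188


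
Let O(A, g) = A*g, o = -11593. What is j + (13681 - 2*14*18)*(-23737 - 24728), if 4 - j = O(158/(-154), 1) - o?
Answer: -49174886759/77 ≈ -6.3864e+8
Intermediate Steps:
j = -892274/77 (j = 4 - ((158/(-154))*1 - 1*(-11593)) = 4 - ((158*(-1/154))*1 + 11593) = 4 - (-79/77*1 + 11593) = 4 - (-79/77 + 11593) = 4 - 1*892582/77 = 4 - 892582/77 = -892274/77 ≈ -11588.)
j + (13681 - 2*14*18)*(-23737 - 24728) = -892274/77 + (13681 - 2*14*18)*(-23737 - 24728) = -892274/77 + (13681 - 28*18)*(-48465) = -892274/77 + (13681 - 504)*(-48465) = -892274/77 + 13177*(-48465) = -892274/77 - 638623305 = -49174886759/77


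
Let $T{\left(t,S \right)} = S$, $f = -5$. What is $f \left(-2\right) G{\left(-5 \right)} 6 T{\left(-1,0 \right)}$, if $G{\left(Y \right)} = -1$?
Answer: $0$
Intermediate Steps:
$f \left(-2\right) G{\left(-5 \right)} 6 T{\left(-1,0 \right)} = \left(-5\right) \left(-2\right) \left(-1\right) 6 \cdot 0 = 10 \left(-1\right) 6 \cdot 0 = \left(-10\right) 6 \cdot 0 = \left(-60\right) 0 = 0$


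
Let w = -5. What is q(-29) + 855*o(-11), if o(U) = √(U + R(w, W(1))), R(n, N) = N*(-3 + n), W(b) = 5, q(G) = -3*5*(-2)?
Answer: 30 + 855*I*√51 ≈ 30.0 + 6105.9*I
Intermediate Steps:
q(G) = 30 (q(G) = -15*(-2) = 30)
o(U) = √(-40 + U) (o(U) = √(U + 5*(-3 - 5)) = √(U + 5*(-8)) = √(U - 40) = √(-40 + U))
q(-29) + 855*o(-11) = 30 + 855*√(-40 - 11) = 30 + 855*√(-51) = 30 + 855*(I*√51) = 30 + 855*I*√51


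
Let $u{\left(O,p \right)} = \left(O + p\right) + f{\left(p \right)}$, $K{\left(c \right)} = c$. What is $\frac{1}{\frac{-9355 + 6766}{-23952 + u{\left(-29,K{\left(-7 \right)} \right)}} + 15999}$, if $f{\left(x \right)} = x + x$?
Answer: $\frac{24002}{384010587} \approx 6.2504 \cdot 10^{-5}$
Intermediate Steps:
$f{\left(x \right)} = 2 x$
$u{\left(O,p \right)} = O + 3 p$ ($u{\left(O,p \right)} = \left(O + p\right) + 2 p = O + 3 p$)
$\frac{1}{\frac{-9355 + 6766}{-23952 + u{\left(-29,K{\left(-7 \right)} \right)}} + 15999} = \frac{1}{\frac{-9355 + 6766}{-23952 + \left(-29 + 3 \left(-7\right)\right)} + 15999} = \frac{1}{- \frac{2589}{-23952 - 50} + 15999} = \frac{1}{- \frac{2589}{-24002} + 15999} = \frac{1}{\left(-2589\right) \left(- \frac{1}{24002}\right) + 15999} = \frac{1}{\frac{2589}{24002} + 15999} = \frac{1}{\frac{384010587}{24002}} = \frac{24002}{384010587}$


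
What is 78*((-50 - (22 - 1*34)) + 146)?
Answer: 8424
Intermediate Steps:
78*((-50 - (22 - 1*34)) + 146) = 78*((-50 - (22 - 34)) + 146) = 78*((-50 - 1*(-12)) + 146) = 78*((-50 + 12) + 146) = 78*(-38 + 146) = 78*108 = 8424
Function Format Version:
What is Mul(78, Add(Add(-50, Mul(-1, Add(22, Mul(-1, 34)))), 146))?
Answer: 8424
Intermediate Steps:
Mul(78, Add(Add(-50, Mul(-1, Add(22, Mul(-1, 34)))), 146)) = Mul(78, Add(Add(-50, Mul(-1, Add(22, -34))), 146)) = Mul(78, Add(Add(-50, Mul(-1, -12)), 146)) = Mul(78, Add(Add(-50, 12), 146)) = Mul(78, Add(-38, 146)) = Mul(78, 108) = 8424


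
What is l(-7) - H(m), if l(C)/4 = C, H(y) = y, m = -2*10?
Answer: -8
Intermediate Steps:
m = -20
l(C) = 4*C
l(-7) - H(m) = 4*(-7) - 1*(-20) = -28 + 20 = -8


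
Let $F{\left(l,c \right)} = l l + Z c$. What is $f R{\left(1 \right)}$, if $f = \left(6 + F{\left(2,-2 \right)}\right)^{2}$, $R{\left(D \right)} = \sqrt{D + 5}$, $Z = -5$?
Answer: $400 \sqrt{6} \approx 979.8$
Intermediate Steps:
$F{\left(l,c \right)} = l^{2} - 5 c$ ($F{\left(l,c \right)} = l l - 5 c = l^{2} - 5 c$)
$R{\left(D \right)} = \sqrt{5 + D}$
$f = 400$ ($f = \left(6 + \left(2^{2} - -10\right)\right)^{2} = \left(6 + \left(4 + 10\right)\right)^{2} = \left(6 + 14\right)^{2} = 20^{2} = 400$)
$f R{\left(1 \right)} = 400 \sqrt{5 + 1} = 400 \sqrt{6}$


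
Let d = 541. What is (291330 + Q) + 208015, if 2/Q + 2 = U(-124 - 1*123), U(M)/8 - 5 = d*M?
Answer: 266894409704/534489 ≈ 4.9935e+5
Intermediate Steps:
U(M) = 40 + 4328*M (U(M) = 40 + 8*(541*M) = 40 + 4328*M)
Q = -1/534489 (Q = 2/(-2 + (40 + 4328*(-124 - 1*123))) = 2/(-2 + (40 + 4328*(-124 - 123))) = 2/(-2 + (40 + 4328*(-247))) = 2/(-2 + (40 - 1069016)) = 2/(-2 - 1068976) = 2/(-1068978) = 2*(-1/1068978) = -1/534489 ≈ -1.8709e-6)
(291330 + Q) + 208015 = (291330 - 1/534489) + 208015 = 155712680369/534489 + 208015 = 266894409704/534489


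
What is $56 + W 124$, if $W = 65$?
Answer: $8116$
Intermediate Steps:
$56 + W 124 = 56 + 65 \cdot 124 = 56 + 8060 = 8116$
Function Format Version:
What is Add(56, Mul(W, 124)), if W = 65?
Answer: 8116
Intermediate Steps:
Add(56, Mul(W, 124)) = Add(56, Mul(65, 124)) = Add(56, 8060) = 8116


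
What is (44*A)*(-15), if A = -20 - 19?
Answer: 25740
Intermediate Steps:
A = -39
(44*A)*(-15) = (44*(-39))*(-15) = -1716*(-15) = 25740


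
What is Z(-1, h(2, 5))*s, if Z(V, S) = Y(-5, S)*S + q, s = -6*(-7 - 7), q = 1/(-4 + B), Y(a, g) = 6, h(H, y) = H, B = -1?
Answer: 4956/5 ≈ 991.20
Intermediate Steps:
q = -⅕ (q = 1/(-4 - 1) = 1/(-5) = -⅕ ≈ -0.20000)
s = 84 (s = -6*(-14) = 84)
Z(V, S) = -⅕ + 6*S (Z(V, S) = 6*S - ⅕ = -⅕ + 6*S)
Z(-1, h(2, 5))*s = (-⅕ + 6*2)*84 = (-⅕ + 12)*84 = (59/5)*84 = 4956/5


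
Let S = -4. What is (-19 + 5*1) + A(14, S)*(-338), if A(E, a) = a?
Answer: 1338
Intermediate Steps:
(-19 + 5*1) + A(14, S)*(-338) = (-19 + 5*1) - 4*(-338) = (-19 + 5) + 1352 = -14 + 1352 = 1338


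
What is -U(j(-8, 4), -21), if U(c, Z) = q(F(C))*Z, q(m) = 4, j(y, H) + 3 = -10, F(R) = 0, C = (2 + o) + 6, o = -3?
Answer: 84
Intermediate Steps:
C = 5 (C = (2 - 3) + 6 = -1 + 6 = 5)
j(y, H) = -13 (j(y, H) = -3 - 10 = -13)
U(c, Z) = 4*Z
-U(j(-8, 4), -21) = -4*(-21) = -1*(-84) = 84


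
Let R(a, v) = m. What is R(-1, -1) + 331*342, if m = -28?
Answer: 113174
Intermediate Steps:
R(a, v) = -28
R(-1, -1) + 331*342 = -28 + 331*342 = -28 + 113202 = 113174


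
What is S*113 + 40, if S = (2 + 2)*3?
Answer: 1396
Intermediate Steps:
S = 12 (S = 4*3 = 12)
S*113 + 40 = 12*113 + 40 = 1356 + 40 = 1396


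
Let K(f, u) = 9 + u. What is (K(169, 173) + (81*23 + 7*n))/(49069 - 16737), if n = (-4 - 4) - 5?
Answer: 977/16166 ≈ 0.060435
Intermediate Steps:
n = -13 (n = -8 - 5 = -13)
(K(169, 173) + (81*23 + 7*n))/(49069 - 16737) = ((9 + 173) + (81*23 + 7*(-13)))/(49069 - 16737) = (182 + (1863 - 91))/32332 = (182 + 1772)*(1/32332) = 1954*(1/32332) = 977/16166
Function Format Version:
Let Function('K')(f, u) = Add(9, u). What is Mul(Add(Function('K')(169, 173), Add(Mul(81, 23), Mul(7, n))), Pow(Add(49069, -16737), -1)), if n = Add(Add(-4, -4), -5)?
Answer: Rational(977, 16166) ≈ 0.060435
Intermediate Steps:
n = -13 (n = Add(-8, -5) = -13)
Mul(Add(Function('K')(169, 173), Add(Mul(81, 23), Mul(7, n))), Pow(Add(49069, -16737), -1)) = Mul(Add(Add(9, 173), Add(Mul(81, 23), Mul(7, -13))), Pow(Add(49069, -16737), -1)) = Mul(Add(182, Add(1863, -91)), Pow(32332, -1)) = Mul(Add(182, 1772), Rational(1, 32332)) = Mul(1954, Rational(1, 32332)) = Rational(977, 16166)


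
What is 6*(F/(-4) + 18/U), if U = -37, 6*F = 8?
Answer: -182/37 ≈ -4.9189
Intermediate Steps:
F = 4/3 (F = (⅙)*8 = 4/3 ≈ 1.3333)
6*(F/(-4) + 18/U) = 6*((4/3)/(-4) + 18/(-37)) = 6*((4/3)*(-¼) + 18*(-1/37)) = 6*(-⅓ - 18/37) = 6*(-91/111) = -182/37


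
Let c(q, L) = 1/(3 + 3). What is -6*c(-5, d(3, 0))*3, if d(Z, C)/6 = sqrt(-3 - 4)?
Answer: -3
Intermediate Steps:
d(Z, C) = 6*I*sqrt(7) (d(Z, C) = 6*sqrt(-3 - 4) = 6*sqrt(-7) = 6*(I*sqrt(7)) = 6*I*sqrt(7))
c(q, L) = 1/6
-6*c(-5, d(3, 0))*3 = -6*1/6*3 = -1*3 = -3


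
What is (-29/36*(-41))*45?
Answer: 5945/4 ≈ 1486.3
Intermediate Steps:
(-29/36*(-41))*45 = (-29*1/36*(-41))*45 = -29/36*(-41)*45 = (1189/36)*45 = 5945/4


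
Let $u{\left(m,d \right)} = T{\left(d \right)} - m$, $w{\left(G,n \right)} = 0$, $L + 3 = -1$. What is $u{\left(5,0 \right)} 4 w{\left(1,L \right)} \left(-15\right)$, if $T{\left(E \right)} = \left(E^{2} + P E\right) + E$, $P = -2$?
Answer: $0$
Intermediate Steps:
$L = -4$ ($L = -3 - 1 = -4$)
$T{\left(E \right)} = E^{2} - E$ ($T{\left(E \right)} = \left(E^{2} - 2 E\right) + E = E^{2} - E$)
$u{\left(m,d \right)} = - m + d \left(-1 + d\right)$ ($u{\left(m,d \right)} = d \left(-1 + d\right) - m = - m + d \left(-1 + d\right)$)
$u{\left(5,0 \right)} 4 w{\left(1,L \right)} \left(-15\right) = \left(\left(-1\right) 5 + 0 \left(-1 + 0\right)\right) 4 \cdot 0 \left(-15\right) = \left(-5 + 0 \left(-1\right)\right) 0 \left(-15\right) = \left(-5 + 0\right) 0 \left(-15\right) = \left(-5\right) 0 \left(-15\right) = 0 \left(-15\right) = 0$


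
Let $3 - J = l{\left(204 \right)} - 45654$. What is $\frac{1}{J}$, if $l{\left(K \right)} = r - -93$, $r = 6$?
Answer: $\frac{1}{45558} \approx 2.195 \cdot 10^{-5}$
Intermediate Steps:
$l{\left(K \right)} = 99$ ($l{\left(K \right)} = 6 - -93 = 6 + 93 = 99$)
$J = 45558$ ($J = 3 - \left(99 - 45654\right) = 3 - -45555 = 3 + 45555 = 45558$)
$\frac{1}{J} = \frac{1}{45558}$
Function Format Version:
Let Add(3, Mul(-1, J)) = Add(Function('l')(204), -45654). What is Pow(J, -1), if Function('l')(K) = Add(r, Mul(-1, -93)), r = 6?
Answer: Rational(1, 45558) ≈ 2.1950e-5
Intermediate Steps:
Function('l')(K) = 99 (Function('l')(K) = Add(6, Mul(-1, -93)) = Add(6, 93) = 99)
J = 45558 (J = Add(3, Mul(-1, Add(99, -45654))) = Add(3, Mul(-1, -45555)) = Add(3, 45555) = 45558)
Pow(J, -1) = Pow(45558, -1) = Rational(1, 45558)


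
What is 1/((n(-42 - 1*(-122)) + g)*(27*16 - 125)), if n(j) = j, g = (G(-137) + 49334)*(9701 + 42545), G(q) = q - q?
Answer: 1/791293802908 ≈ 1.2638e-12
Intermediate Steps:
G(q) = 0
g = 2577504164 (g = (0 + 49334)*(9701 + 42545) = 49334*52246 = 2577504164)
1/((n(-42 - 1*(-122)) + g)*(27*16 - 125)) = 1/(((-42 - 1*(-122)) + 2577504164)*(27*16 - 125)) = 1/(((-42 + 122) + 2577504164)*(432 - 125)) = 1/((80 + 2577504164)*307) = (1/307)/2577504244 = (1/2577504244)*(1/307) = 1/791293802908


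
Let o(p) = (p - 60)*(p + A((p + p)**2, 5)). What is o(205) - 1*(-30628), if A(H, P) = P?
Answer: 61078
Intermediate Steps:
o(p) = (-60 + p)*(5 + p) (o(p) = (p - 60)*(p + 5) = (-60 + p)*(5 + p))
o(205) - 1*(-30628) = (-300 + 205**2 - 55*205) - 1*(-30628) = (-300 + 42025 - 11275) + 30628 = 30450 + 30628 = 61078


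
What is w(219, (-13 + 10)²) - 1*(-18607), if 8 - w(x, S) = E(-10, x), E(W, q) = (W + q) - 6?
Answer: 18412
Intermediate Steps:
E(W, q) = -6 + W + q
w(x, S) = 24 - x (w(x, S) = 8 - (-6 - 10 + x) = 8 - (-16 + x) = 8 + (16 - x) = 24 - x)
w(219, (-13 + 10)²) - 1*(-18607) = (24 - 1*219) - 1*(-18607) = (24 - 219) + 18607 = -195 + 18607 = 18412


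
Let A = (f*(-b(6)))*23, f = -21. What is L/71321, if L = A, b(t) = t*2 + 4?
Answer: 7728/71321 ≈ 0.10836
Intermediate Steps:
b(t) = 4 + 2*t (b(t) = 2*t + 4 = 4 + 2*t)
A = 7728 (A = -(-21)*(4 + 2*6)*23 = -(-21)*(4 + 12)*23 = -(-21)*16*23 = -21*(-16)*23 = 336*23 = 7728)
L = 7728
L/71321 = 7728/71321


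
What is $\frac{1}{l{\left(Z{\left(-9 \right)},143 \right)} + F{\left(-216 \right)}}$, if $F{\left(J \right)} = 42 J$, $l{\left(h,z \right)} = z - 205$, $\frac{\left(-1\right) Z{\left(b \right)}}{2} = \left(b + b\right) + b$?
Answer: $- \frac{1}{9134} \approx -0.00010948$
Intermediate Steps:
$Z{\left(b \right)} = - 6 b$ ($Z{\left(b \right)} = - 2 \left(\left(b + b\right) + b\right) = - 2 \left(2 b + b\right) = - 2 \cdot 3 b = - 6 b$)
$l{\left(h,z \right)} = -205 + z$
$\frac{1}{l{\left(Z{\left(-9 \right)},143 \right)} + F{\left(-216 \right)}} = \frac{1}{\left(-205 + 143\right) + 42 \left(-216\right)} = \frac{1}{-62 - 9072} = \frac{1}{-9134} = - \frac{1}{9134}$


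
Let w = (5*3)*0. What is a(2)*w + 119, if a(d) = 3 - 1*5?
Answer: 119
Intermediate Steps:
a(d) = -2 (a(d) = 3 - 5 = -2)
w = 0 (w = 15*0 = 0)
a(2)*w + 119 = -2*0 + 119 = 0 + 119 = 119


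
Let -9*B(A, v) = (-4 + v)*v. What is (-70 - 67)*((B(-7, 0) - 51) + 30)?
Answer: 2877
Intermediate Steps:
B(A, v) = -v*(-4 + v)/9 (B(A, v) = -(-4 + v)*v/9 = -v*(-4 + v)/9)
(-70 - 67)*((B(-7, 0) - 51) + 30) = (-70 - 67)*(((1/9)*0*(4 - 1*0) - 51) + 30) = -137*(((1/9)*0*(4 + 0) - 51) + 30) = -137*(((1/9)*0*4 - 51) + 30) = -137*((0 - 51) + 30) = -137*(-51 + 30) = -137*(-21) = 2877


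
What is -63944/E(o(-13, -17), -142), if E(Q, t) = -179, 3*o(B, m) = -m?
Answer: 63944/179 ≈ 357.23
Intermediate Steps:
o(B, m) = -m/3 (o(B, m) = (-m)/3 = -m/3)
-63944/E(o(-13, -17), -142) = -63944/(-179) = -63944*(-1/179) = 63944/179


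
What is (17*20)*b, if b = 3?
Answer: 1020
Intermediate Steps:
(17*20)*b = (17*20)*3 = 340*3 = 1020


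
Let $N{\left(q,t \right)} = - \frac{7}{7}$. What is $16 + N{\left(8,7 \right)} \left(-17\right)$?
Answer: $33$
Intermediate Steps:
$N{\left(q,t \right)} = -1$ ($N{\left(q,t \right)} = \left(-7\right) \frac{1}{7} = -1$)
$16 + N{\left(8,7 \right)} \left(-17\right) = 16 - -17 = 16 + 17 = 33$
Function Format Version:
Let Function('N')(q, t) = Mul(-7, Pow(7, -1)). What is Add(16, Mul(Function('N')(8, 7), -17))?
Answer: 33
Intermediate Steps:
Function('N')(q, t) = -1 (Function('N')(q, t) = Mul(-7, Rational(1, 7)) = -1)
Add(16, Mul(Function('N')(8, 7), -17)) = Add(16, Mul(-1, -17)) = Add(16, 17) = 33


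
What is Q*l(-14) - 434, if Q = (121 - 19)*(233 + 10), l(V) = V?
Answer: -347438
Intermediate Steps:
Q = 24786 (Q = 102*243 = 24786)
Q*l(-14) - 434 = 24786*(-14) - 434 = -347004 - 434 = -347438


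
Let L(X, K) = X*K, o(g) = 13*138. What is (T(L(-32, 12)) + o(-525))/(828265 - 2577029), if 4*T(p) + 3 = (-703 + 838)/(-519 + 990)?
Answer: -563103/549111896 ≈ -0.0010255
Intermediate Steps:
o(g) = 1794
L(X, K) = K*X
T(p) = -213/314 (T(p) = -¾ + ((-703 + 838)/(-519 + 990))/4 = -¾ + (135/471)/4 = -¾ + (135*(1/471))/4 = -¾ + (¼)*(45/157) = -¾ + 45/628 = -213/314)
(T(L(-32, 12)) + o(-525))/(828265 - 2577029) = (-213/314 + 1794)/(828265 - 2577029) = (563103/314)/(-1748764) = (563103/314)*(-1/1748764) = -563103/549111896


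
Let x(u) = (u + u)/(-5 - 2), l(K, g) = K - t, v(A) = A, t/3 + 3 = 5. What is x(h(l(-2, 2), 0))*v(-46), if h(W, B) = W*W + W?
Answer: 736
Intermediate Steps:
t = 6 (t = -9 + 3*5 = -9 + 15 = 6)
l(K, g) = -6 + K (l(K, g) = K - 1*6 = K - 6 = -6 + K)
h(W, B) = W + W² (h(W, B) = W² + W = W + W²)
x(u) = -2*u/7 (x(u) = (2*u)/(-7) = (2*u)*(-⅐) = -2*u/7)
x(h(l(-2, 2), 0))*v(-46) = -2*(-6 - 2)*(1 + (-6 - 2))/7*(-46) = -(-16)*(1 - 8)/7*(-46) = -(-16)*(-7)/7*(-46) = -2/7*56*(-46) = -16*(-46) = 736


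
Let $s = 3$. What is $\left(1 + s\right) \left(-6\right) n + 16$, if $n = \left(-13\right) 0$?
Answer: $16$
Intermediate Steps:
$n = 0$
$\left(1 + s\right) \left(-6\right) n + 16 = \left(1 + 3\right) \left(-6\right) 0 + 16 = 4 \left(-6\right) 0 + 16 = \left(-24\right) 0 + 16 = 0 + 16 = 16$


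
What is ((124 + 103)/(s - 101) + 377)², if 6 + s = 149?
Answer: 257955721/1764 ≈ 1.4623e+5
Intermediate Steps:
s = 143 (s = -6 + 149 = 143)
((124 + 103)/(s - 101) + 377)² = ((124 + 103)/(143 - 101) + 377)² = (227/42 + 377)² = (16061/42)² = 257955721/1764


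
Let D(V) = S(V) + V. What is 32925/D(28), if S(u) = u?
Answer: 32925/56 ≈ 587.95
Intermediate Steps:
D(V) = 2*V (D(V) = V + V = 2*V)
32925/D(28) = 32925/((2*28)) = 32925/56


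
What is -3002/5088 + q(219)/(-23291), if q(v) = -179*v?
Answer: 64767553/59252304 ≈ 1.0931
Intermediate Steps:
-3002/5088 + q(219)/(-23291) = -3002/5088 - 179*219/(-23291) = -3002*1/5088 - 39201*(-1/23291) = -1501/2544 + 39201/23291 = 64767553/59252304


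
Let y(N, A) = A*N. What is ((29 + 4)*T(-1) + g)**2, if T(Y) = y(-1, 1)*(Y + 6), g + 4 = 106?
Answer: 3969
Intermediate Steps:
g = 102 (g = -4 + 106 = 102)
T(Y) = -6 - Y (T(Y) = (1*(-1))*(Y + 6) = -(6 + Y) = -6 - Y)
((29 + 4)*T(-1) + g)**2 = ((29 + 4)*(-6 - 1*(-1)) + 102)**2 = (33*(-6 + 1) + 102)**2 = (33*(-5) + 102)**2 = (-165 + 102)**2 = (-63)**2 = 3969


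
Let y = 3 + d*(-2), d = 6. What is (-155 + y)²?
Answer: 26896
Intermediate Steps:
y = -9 (y = 3 + 6*(-2) = 3 - 12 = -9)
(-155 + y)² = (-155 - 9)² = (-164)² = 26896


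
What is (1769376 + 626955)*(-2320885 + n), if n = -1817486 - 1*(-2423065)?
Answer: -4110440942286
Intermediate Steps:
n = 605579 (n = -1817486 + 2423065 = 605579)
(1769376 + 626955)*(-2320885 + n) = (1769376 + 626955)*(-2320885 + 605579) = 2396331*(-1715306) = -4110440942286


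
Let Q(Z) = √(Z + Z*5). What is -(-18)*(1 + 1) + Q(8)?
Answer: 36 + 4*√3 ≈ 42.928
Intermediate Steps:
Q(Z) = √6*√Z (Q(Z) = √(Z + 5*Z) = √(6*Z) = √6*√Z)
-(-18)*(1 + 1) + Q(8) = -(-18)*(1 + 1) + √6*√8 = -(-18)*2 + √6*(2*√2) = -9*(-4) + 4*√3 = 36 + 4*√3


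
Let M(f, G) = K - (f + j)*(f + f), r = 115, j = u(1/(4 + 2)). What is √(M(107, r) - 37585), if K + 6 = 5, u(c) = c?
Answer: I*√544677/3 ≈ 246.01*I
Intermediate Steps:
j = ⅙ (j = 1/(4 + 2) = 1/6 = ⅙ ≈ 0.16667)
K = -1 (K = -6 + 5 = -1)
M(f, G) = -1 - 2*f*(⅙ + f) (M(f, G) = -1 - (f + ⅙)*(f + f) = -1 - (⅙ + f)*2*f = -1 - 2*f*(⅙ + f))
√(M(107, r) - 37585) = √((-1 - 2*107² - ⅓*107) - 37585) = √((-1 - 2*11449 - 107/3) - 37585) = √((-1 - 22898 - 107/3) - 37585) = √(-68804/3 - 37585) = √(-181559/3) = I*√544677/3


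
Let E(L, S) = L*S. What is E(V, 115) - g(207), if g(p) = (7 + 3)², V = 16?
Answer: 1740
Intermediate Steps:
g(p) = 100 (g(p) = 10² = 100)
E(V, 115) - g(207) = 16*115 - 1*100 = 1840 - 100 = 1740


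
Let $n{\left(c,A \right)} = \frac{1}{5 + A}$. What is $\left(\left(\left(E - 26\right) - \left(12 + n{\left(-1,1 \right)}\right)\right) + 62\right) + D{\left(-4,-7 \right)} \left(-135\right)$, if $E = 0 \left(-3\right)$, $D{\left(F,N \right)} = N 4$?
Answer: $\frac{22823}{6} \approx 3803.8$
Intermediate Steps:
$D{\left(F,N \right)} = 4 N$
$E = 0$
$\left(\left(\left(E - 26\right) - \left(12 + n{\left(-1,1 \right)}\right)\right) + 62\right) + D{\left(-4,-7 \right)} \left(-135\right) = \left(\left(\left(0 - 26\right) - \left(12 + \frac{1}{5 + 1}\right)\right) + 62\right) + 4 \left(-7\right) \left(-135\right) = \left(\left(-26 - \frac{73}{6}\right) + 62\right) - -3780 = \left(\left(-26 - \frac{73}{6}\right) + 62\right) + 3780 = \left(- \frac{229}{6} + 62\right) + 3780 = \frac{143}{6} + 3780 = \frac{22823}{6}$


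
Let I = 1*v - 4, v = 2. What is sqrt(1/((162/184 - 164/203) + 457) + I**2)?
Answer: 4*sqrt(18227012917593)/8536287 ≈ 2.0005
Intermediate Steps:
I = -2 (I = 1*2 - 4 = 2 - 4 = -2)
sqrt(1/((162/184 - 164/203) + 457) + I**2) = sqrt(1/((162/184 - 164/203) + 457) + (-2)**2) = sqrt(1/((162*(1/184) - 164*1/203) + 457) + 4) = sqrt(1/((81/92 - 164/203) + 457) + 4) = sqrt(1/(1355/18676 + 457) + 4) = sqrt(1/(8536287/18676) + 4) = sqrt(18676/8536287 + 4) = sqrt(34163824/8536287) = 4*sqrt(18227012917593)/8536287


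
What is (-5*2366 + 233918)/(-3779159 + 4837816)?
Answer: 222088/1058657 ≈ 0.20978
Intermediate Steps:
(-5*2366 + 233918)/(-3779159 + 4837816) = (-11830 + 233918)/1058657 = 222088*(1/1058657) = 222088/1058657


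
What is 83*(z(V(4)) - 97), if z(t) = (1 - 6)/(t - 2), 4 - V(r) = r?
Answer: -15687/2 ≈ -7843.5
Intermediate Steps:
V(r) = 4 - r
z(t) = -5/(-2 + t)
83*(z(V(4)) - 97) = 83*(-5/(-2 + (4 - 1*4)) - 97) = 83*(-5/(-2 + (4 - 4)) - 97) = 83*(-5/(-2 + 0) - 97) = 83*(-5/(-2) - 97) = 83*(-5*(-½) - 97) = 83*(5/2 - 97) = 83*(-189/2) = -15687/2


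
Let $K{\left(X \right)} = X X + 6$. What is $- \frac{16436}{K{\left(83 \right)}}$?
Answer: $- \frac{2348}{985} \approx -2.3838$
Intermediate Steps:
$K{\left(X \right)} = 6 + X^{2}$ ($K{\left(X \right)} = X^{2} + 6 = 6 + X^{2}$)
$- \frac{16436}{K{\left(83 \right)}} = - \frac{16436}{6 + 83^{2}} = - \frac{16436}{6 + 6889} = - \frac{16436}{6895} = \left(-16436\right) \frac{1}{6895} = - \frac{2348}{985}$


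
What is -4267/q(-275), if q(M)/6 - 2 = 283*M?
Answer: 4267/466938 ≈ 0.0091383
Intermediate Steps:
q(M) = 12 + 1698*M (q(M) = 12 + 6*(283*M) = 12 + 1698*M)
-4267/q(-275) = -4267/(12 + 1698*(-275)) = -4267/(12 - 466950) = -4267/(-466938) = -4267*(-1/466938) = 4267/466938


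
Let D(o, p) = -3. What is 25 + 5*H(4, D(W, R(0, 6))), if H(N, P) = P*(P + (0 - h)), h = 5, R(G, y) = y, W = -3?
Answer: 145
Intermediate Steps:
H(N, P) = P*(-5 + P) (H(N, P) = P*(P + (0 - 1*5)) = P*(P + (0 - 5)) = P*(P - 5) = P*(-5 + P))
25 + 5*H(4, D(W, R(0, 6))) = 25 + 5*(-3*(-5 - 3)) = 25 + 5*(-3*(-8)) = 25 + 5*24 = 25 + 120 = 145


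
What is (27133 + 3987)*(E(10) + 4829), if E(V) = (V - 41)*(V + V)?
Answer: 130984080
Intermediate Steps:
E(V) = 2*V*(-41 + V) (E(V) = (-41 + V)*(2*V) = 2*V*(-41 + V))
(27133 + 3987)*(E(10) + 4829) = (27133 + 3987)*(2*10*(-41 + 10) + 4829) = 31120*(2*10*(-31) + 4829) = 31120*(-620 + 4829) = 31120*4209 = 130984080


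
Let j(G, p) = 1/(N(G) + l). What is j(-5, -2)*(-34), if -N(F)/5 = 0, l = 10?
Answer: -17/5 ≈ -3.4000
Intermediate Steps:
N(F) = 0 (N(F) = -5*0 = 0)
j(G, p) = ⅒ (j(G, p) = 1/(0 + 10) = 1/10 = ⅒)
j(-5, -2)*(-34) = (⅒)*(-34) = -17/5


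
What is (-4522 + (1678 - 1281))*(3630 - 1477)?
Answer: -8881125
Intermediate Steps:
(-4522 + (1678 - 1281))*(3630 - 1477) = (-4522 + 397)*2153 = -4125*2153 = -8881125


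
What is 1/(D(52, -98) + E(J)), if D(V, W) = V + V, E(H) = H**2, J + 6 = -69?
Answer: 1/5729 ≈ 0.00017455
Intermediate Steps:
J = -75 (J = -6 - 69 = -75)
D(V, W) = 2*V
1/(D(52, -98) + E(J)) = 1/(2*52 + (-75)**2) = 1/(104 + 5625) = 1/5729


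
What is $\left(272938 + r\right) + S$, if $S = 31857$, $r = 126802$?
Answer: $431597$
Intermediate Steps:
$\left(272938 + r\right) + S = \left(272938 + 126802\right) + 31857 = 399740 + 31857 = 431597$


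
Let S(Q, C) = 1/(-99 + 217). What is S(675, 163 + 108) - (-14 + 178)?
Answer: -19351/118 ≈ -163.99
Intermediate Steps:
S(Q, C) = 1/118
S(675, 163 + 108) - (-14 + 178) = 1/118 - (-14 + 178) = 1/118 - 164 = -19351/118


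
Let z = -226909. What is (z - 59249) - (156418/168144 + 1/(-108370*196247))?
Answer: -255823706453737854539/893991692726040 ≈ -2.8616e+5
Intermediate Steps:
(z - 59249) - (156418/168144 + 1/(-108370*196247)) = (-226909 - 59249) - (156418/168144 + 1/(-108370*196247)) = -286158 - (156418*(1/168144) - 1/108370*1/196247) = -286158 - (78209/84072 - 1/21267287390) = -286158 - 1*831646639700219/893991692726040 = -286158 - 831646639700219/893991692726040 = -255823706453737854539/893991692726040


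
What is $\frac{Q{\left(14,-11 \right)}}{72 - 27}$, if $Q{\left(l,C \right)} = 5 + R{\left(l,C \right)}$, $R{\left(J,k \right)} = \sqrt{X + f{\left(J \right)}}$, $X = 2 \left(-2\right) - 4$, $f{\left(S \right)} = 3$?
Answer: $\frac{1}{9} + \frac{i \sqrt{5}}{45} \approx 0.11111 + 0.04969 i$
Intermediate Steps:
$X = -8$ ($X = -4 - 4 = -8$)
$R{\left(J,k \right)} = i \sqrt{5}$ ($R{\left(J,k \right)} = \sqrt{-8 + 3} = \sqrt{-5} = i \sqrt{5}$)
$Q{\left(l,C \right)} = 5 + i \sqrt{5}$
$\frac{Q{\left(14,-11 \right)}}{72 - 27} = \frac{5 + i \sqrt{5}}{72 - 27} = \frac{5 + i \sqrt{5}}{45} = \frac{1}{9} + \frac{i \sqrt{5}}{45}$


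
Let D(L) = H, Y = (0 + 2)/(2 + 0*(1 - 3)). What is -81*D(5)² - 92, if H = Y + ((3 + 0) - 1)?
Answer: -821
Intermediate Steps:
Y = 1 (Y = 2/(2 + 0*(-2)) = 2/(2 + 0) = 2/2 = 2*(½) = 1)
H = 3 (H = 1 + ((3 + 0) - 1) = 1 + (3 - 1) = 1 + 2 = 3)
D(L) = 3
-81*D(5)² - 92 = -81*3² - 92 = -81*9 - 92 = -729 - 92 = -821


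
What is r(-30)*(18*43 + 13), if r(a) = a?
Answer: -23610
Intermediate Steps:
r(-30)*(18*43 + 13) = -30*(18*43 + 13) = -30*(774 + 13) = -30*787 = -23610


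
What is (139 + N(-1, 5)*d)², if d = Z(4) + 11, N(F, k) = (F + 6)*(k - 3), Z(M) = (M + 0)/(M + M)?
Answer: 64516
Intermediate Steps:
Z(M) = ½ (Z(M) = M/((2*M)) = M*(1/(2*M)) = ½)
N(F, k) = (-3 + k)*(6 + F) (N(F, k) = (6 + F)*(-3 + k) = (-3 + k)*(6 + F))
d = 23/2 (d = ½ + 11 = 23/2 ≈ 11.500)
(139 + N(-1, 5)*d)² = (139 + (-18 - 3*(-1) + 6*5 - 1*5)*(23/2))² = (139 + (-18 + 3 + 30 - 5)*(23/2))² = (139 + 10*(23/2))² = (139 + 115)² = 254² = 64516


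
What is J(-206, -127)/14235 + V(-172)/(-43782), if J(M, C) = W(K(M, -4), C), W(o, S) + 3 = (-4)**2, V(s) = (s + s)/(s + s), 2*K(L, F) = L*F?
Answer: 4743/5326810 ≈ 0.00089040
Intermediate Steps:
K(L, F) = F*L/2 (K(L, F) = (L*F)/2 = (F*L)/2 = F*L/2)
V(s) = 1 (V(s) = (2*s)/((2*s)) = (2*s)*(1/(2*s)) = 1)
W(o, S) = 13 (W(o, S) = -3 + (-4)**2 = -3 + 16 = 13)
J(M, C) = 13
J(-206, -127)/14235 + V(-172)/(-43782) = 13/14235 + 1/(-43782) = 13*(1/14235) + 1*(-1/43782) = 1/1095 - 1/43782 = 4743/5326810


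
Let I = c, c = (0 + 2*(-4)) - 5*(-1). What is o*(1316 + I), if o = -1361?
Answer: -1786993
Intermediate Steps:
c = -3 (c = (0 - 8) + 5 = -8 + 5 = -3)
I = -3
o*(1316 + I) = -1361*(1316 - 3) = -1361*1313 = -1786993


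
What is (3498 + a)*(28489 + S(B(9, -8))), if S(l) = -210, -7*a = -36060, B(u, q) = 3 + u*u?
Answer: 1712180334/7 ≈ 2.4460e+8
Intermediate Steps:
B(u, q) = 3 + u**2
a = 36060/7 (a = -1/7*(-36060) = 36060/7 ≈ 5151.4)
(3498 + a)*(28489 + S(B(9, -8))) = (3498 + 36060/7)*(28489 - 210) = (60546/7)*28279 = 1712180334/7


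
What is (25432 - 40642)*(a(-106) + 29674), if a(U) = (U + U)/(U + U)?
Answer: -451356750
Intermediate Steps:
a(U) = 1 (a(U) = (2*U)/((2*U)) = (2*U)*(1/(2*U)) = 1)
(25432 - 40642)*(a(-106) + 29674) = (25432 - 40642)*(1 + 29674) = -15210*29675 = -451356750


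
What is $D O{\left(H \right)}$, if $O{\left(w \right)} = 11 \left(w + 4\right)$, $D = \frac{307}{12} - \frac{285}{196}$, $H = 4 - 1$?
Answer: $\frac{39017}{21} \approx 1858.0$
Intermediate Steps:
$H = 3$ ($H = 4 - 1 = 3$)
$D = \frac{3547}{147}$ ($D = 307 \cdot \frac{1}{12} - \frac{285}{196} = \frac{307}{12} - \frac{285}{196} = \frac{3547}{147} \approx 24.129$)
$O{\left(w \right)} = 44 + 11 w$ ($O{\left(w \right)} = 11 \left(4 + w\right) = 44 + 11 w$)
$D O{\left(H \right)} = \frac{3547 \left(44 + 11 \cdot 3\right)}{147} = \frac{3547 \left(44 + 33\right)}{147} = \frac{3547}{147} \cdot 77 = \frac{39017}{21}$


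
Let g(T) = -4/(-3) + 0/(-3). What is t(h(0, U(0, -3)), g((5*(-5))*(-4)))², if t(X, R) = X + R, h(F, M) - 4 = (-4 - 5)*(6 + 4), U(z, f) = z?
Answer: 64516/9 ≈ 7168.4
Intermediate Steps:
g(T) = 4/3 (g(T) = -4*(-⅓) + 0*(-⅓) = 4/3 + 0 = 4/3)
h(F, M) = -86 (h(F, M) = 4 + (-4 - 5)*(6 + 4) = 4 - 9*10 = 4 - 90 = -86)
t(X, R) = R + X
t(h(0, U(0, -3)), g((5*(-5))*(-4)))² = (4/3 - 86)² = (-254/3)² = 64516/9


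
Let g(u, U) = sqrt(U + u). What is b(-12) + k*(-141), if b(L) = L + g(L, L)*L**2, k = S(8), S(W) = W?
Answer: -1140 + 288*I*sqrt(6) ≈ -1140.0 + 705.45*I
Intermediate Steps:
k = 8
b(L) = L + sqrt(2)*L**(5/2) (b(L) = L + sqrt(L + L)*L**2 = L + sqrt(2*L)*L**2 = L + (sqrt(2)*sqrt(L))*L**2 = L + sqrt(2)*L**(5/2))
b(-12) + k*(-141) = (-12 + sqrt(2)*(-12)**(5/2)) + 8*(-141) = (-12 + sqrt(2)*(288*I*sqrt(3))) - 1128 = (-12 + 288*I*sqrt(6)) - 1128 = -1140 + 288*I*sqrt(6)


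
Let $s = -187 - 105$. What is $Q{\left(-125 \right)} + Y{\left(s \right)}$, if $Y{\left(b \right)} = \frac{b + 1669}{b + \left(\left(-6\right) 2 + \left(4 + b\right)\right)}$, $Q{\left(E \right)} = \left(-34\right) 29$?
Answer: $- \frac{585089}{592} \approx -988.33$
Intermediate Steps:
$Q{\left(E \right)} = -986$
$s = -292$ ($s = -187 - 105 = -292$)
$Y{\left(b \right)} = \frac{1669 + b}{-8 + 2 b}$ ($Y{\left(b \right)} = \frac{1669 + b}{b + \left(-12 + \left(4 + b\right)\right)} = \frac{1669 + b}{b + \left(-8 + b\right)} = \frac{1669 + b}{-8 + 2 b}$)
$Q{\left(-125 \right)} + Y{\left(s \right)} = -986 + \frac{1669 - 292}{2 \left(-4 - 292\right)} = -986 + \frac{1}{2} \frac{1}{-296} \cdot 1377 = -986 + \frac{1}{2} \left(- \frac{1}{296}\right) 1377 = -986 - \frac{1377}{592} = - \frac{585089}{592}$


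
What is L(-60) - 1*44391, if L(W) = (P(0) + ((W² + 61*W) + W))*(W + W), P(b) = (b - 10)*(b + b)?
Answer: -29991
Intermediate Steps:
P(b) = 2*b*(-10 + b) (P(b) = (-10 + b)*(2*b) = 2*b*(-10 + b))
L(W) = 2*W*(W² + 62*W) (L(W) = (2*0*(-10 + 0) + ((W² + 61*W) + W))*(W + W) = (2*0*(-10) + (W² + 62*W))*(2*W) = (0 + (W² + 62*W))*(2*W) = (W² + 62*W)*(2*W) = 2*W*(W² + 62*W))
L(-60) - 1*44391 = 2*(-60)²*(62 - 60) - 1*44391 = 2*3600*2 - 44391 = 14400 - 44391 = -29991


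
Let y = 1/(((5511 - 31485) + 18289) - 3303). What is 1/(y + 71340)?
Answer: 10988/783883919 ≈ 1.4017e-5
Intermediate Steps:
y = -1/10988 (y = 1/((-25974 + 18289) - 3303) = 1/(-7685 - 3303) = 1/(-10988) = -1/10988 ≈ -9.1008e-5)
1/(y + 71340) = 1/(-1/10988 + 71340) = 1/(783883919/10988) = 10988/783883919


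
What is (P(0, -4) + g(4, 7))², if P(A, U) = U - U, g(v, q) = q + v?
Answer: 121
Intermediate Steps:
P(A, U) = 0
(P(0, -4) + g(4, 7))² = (0 + (7 + 4))² = (0 + 11)² = 11² = 121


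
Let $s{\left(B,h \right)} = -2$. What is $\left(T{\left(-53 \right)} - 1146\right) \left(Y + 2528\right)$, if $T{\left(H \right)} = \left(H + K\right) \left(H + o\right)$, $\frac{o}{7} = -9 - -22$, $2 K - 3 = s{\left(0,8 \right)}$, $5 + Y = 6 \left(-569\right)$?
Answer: $2798631$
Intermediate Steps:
$Y = -3419$ ($Y = -5 + 6 \left(-569\right) = -5 - 3414 = -3419$)
$K = \frac{1}{2}$ ($K = \frac{3}{2} + \frac{1}{2} \left(-2\right) = \frac{3}{2} - 1 = \frac{1}{2} \approx 0.5$)
$o = 91$ ($o = 7 \left(-9 - -22\right) = 7 \left(-9 + 22\right) = 7 \cdot 13 = 91$)
$T{\left(H \right)} = \left(\frac{1}{2} + H\right) \left(91 + H\right)$ ($T{\left(H \right)} = \left(H + \frac{1}{2}\right) \left(H + 91\right) = \left(\frac{1}{2} + H\right) \left(91 + H\right)$)
$\left(T{\left(-53 \right)} - 1146\right) \left(Y + 2528\right) = \left(\left(\frac{91}{2} + \left(-53\right)^{2} + \frac{183}{2} \left(-53\right)\right) - 1146\right) \left(-3419 + 2528\right) = \left(\left(\frac{91}{2} + 2809 - \frac{9699}{2}\right) - 1146\right) \left(-891\right) = \left(-1995 - 1146\right) \left(-891\right) = \left(-3141\right) \left(-891\right) = 2798631$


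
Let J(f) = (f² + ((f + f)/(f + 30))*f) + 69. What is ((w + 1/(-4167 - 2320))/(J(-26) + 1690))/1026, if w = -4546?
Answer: -29489903/18456150726 ≈ -0.0015978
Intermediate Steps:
J(f) = 69 + f² + 2*f²/(30 + f) (J(f) = (f² + ((2*f)/(30 + f))*f) + 69 = (f² + (2*f/(30 + f))*f) + 69 = (f² + 2*f²/(30 + f)) + 69 = 69 + f² + 2*f²/(30 + f))
((w + 1/(-4167 - 2320))/(J(-26) + 1690))/1026 = ((-4546 + 1/(-4167 - 2320))/((2070 + (-26)³ + 32*(-26)² + 69*(-26))/(30 - 26) + 1690))/1026 = ((-4546 + 1/(-6487))/((2070 - 17576 + 32*676 - 1794)/4 + 1690))*(1/1026) = ((-4546 - 1/6487)/((2070 - 17576 + 21632 - 1794)/4 + 1690))*(1/1026) = -29489903/(6487*((¼)*4332 + 1690))*(1/1026) = -29489903/(6487*(1083 + 1690))*(1/1026) = -29489903/6487/2773*(1/1026) = -29489903/6487*1/2773*(1/1026) = -29489903/17988451*1/1026 = -29489903/18456150726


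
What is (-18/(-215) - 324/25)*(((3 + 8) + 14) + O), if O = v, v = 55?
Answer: -221472/215 ≈ -1030.1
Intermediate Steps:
O = 55
(-18/(-215) - 324/25)*(((3 + 8) + 14) + O) = (-18/(-215) - 324/25)*(((3 + 8) + 14) + 55) = (-18*(-1/215) - 324*1/25)*((11 + 14) + 55) = (18/215 - 324/25)*(25 + 55) = -13842/1075*80 = -221472/215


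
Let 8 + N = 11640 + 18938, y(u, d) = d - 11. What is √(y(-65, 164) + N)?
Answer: 7*√627 ≈ 175.28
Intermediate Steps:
y(u, d) = -11 + d
N = 30570 (N = -8 + (11640 + 18938) = -8 + 30578 = 30570)
√(y(-65, 164) + N) = √((-11 + 164) + 30570) = √(153 + 30570) = √30723 = 7*√627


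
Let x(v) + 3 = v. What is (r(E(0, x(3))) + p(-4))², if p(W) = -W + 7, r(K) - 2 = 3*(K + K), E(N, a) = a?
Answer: 169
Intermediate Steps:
x(v) = -3 + v
r(K) = 2 + 6*K (r(K) = 2 + 3*(K + K) = 2 + 3*(2*K) = 2 + 6*K)
p(W) = 7 - W
(r(E(0, x(3))) + p(-4))² = ((2 + 6*(-3 + 3)) + (7 - 1*(-4)))² = ((2 + 6*0) + (7 + 4))² = ((2 + 0) + 11)² = (2 + 11)² = 13² = 169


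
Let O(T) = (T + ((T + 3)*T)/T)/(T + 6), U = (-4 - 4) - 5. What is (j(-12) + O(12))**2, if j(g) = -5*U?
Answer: 17689/4 ≈ 4422.3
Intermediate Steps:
U = -13 (U = -8 - 5 = -13)
j(g) = 65 (j(g) = -5*(-13) = 65)
O(T) = (3 + 2*T)/(6 + T) (O(T) = (T + ((3 + T)*T)/T)/(6 + T) = (T + (T*(3 + T))/T)/(6 + T) = (T + (3 + T))/(6 + T) = (3 + 2*T)/(6 + T))
(j(-12) + O(12))**2 = (65 + (3 + 2*12)/(6 + 12))**2 = (65 + (3 + 24)/18)**2 = (65 + (1/18)*27)**2 = (65 + 3/2)**2 = (133/2)**2 = 17689/4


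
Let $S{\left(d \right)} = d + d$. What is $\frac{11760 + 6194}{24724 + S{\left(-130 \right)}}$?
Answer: $\frac{8977}{12232} \approx 0.73389$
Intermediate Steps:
$S{\left(d \right)} = 2 d$
$\frac{11760 + 6194}{24724 + S{\left(-130 \right)}} = \frac{11760 + 6194}{24724 + 2 \left(-130\right)} = \frac{17954}{24724 - 260} = \frac{17954}{24464} = 17954 \cdot \frac{1}{24464} = \frac{8977}{12232}$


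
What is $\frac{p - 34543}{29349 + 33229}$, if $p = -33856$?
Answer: $- \frac{68399}{62578} \approx -1.093$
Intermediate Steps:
$\frac{p - 34543}{29349 + 33229} = \frac{-33856 - 34543}{29349 + 33229} = - \frac{68399}{62578}$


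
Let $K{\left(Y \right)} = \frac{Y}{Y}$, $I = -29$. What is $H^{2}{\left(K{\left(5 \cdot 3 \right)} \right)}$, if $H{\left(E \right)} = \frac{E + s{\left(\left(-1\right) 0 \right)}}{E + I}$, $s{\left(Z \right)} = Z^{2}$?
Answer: $\frac{1}{784} \approx 0.0012755$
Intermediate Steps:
$K{\left(Y \right)} = 1$
$H{\left(E \right)} = \frac{E}{-29 + E}$ ($H{\left(E \right)} = \frac{E + \left(\left(-1\right) 0\right)^{2}}{E - 29} = \frac{E + 0^{2}}{-29 + E} = \frac{E + 0}{-29 + E} = \frac{E}{-29 + E}$)
$H^{2}{\left(K{\left(5 \cdot 3 \right)} \right)} = \left(1 \frac{1}{-29 + 1}\right)^{2} = \left(1 \frac{1}{-28}\right)^{2} = \left(1 \left(- \frac{1}{28}\right)\right)^{2} = \left(- \frac{1}{28}\right)^{2} = \frac{1}{784}$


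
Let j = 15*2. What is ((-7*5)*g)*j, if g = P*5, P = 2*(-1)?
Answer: 10500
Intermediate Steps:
P = -2
j = 30
g = -10 (g = -2*5 = -10)
((-7*5)*g)*j = (-7*5*(-10))*30 = -35*(-10)*30 = 350*30 = 10500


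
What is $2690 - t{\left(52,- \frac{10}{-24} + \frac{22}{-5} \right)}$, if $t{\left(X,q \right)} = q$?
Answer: $\frac{161639}{60} \approx 2694.0$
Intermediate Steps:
$2690 - t{\left(52,- \frac{10}{-24} + \frac{22}{-5} \right)} = 2690 - \left(- \frac{10}{-24} + \frac{22}{-5}\right) = 2690 - \left(\left(-10\right) \left(- \frac{1}{24}\right) + 22 \left(- \frac{1}{5}\right)\right) = 2690 - \left(\frac{5}{12} - \frac{22}{5}\right) = 2690 - - \frac{239}{60} = 2690 + \frac{239}{60} = \frac{161639}{60}$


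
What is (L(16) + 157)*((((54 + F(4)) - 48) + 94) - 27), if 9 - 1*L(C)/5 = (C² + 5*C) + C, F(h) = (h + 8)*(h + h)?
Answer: -263302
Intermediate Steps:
F(h) = 2*h*(8 + h) (F(h) = (8 + h)*(2*h) = 2*h*(8 + h))
L(C) = 45 - 30*C - 5*C² (L(C) = 45 - 5*((C² + 5*C) + C) = 45 - 5*(C² + 6*C) = 45 + (-30*C - 5*C²) = 45 - 30*C - 5*C²)
(L(16) + 157)*((((54 + F(4)) - 48) + 94) - 27) = ((45 - 30*16 - 5*16²) + 157)*((((54 + 2*4*(8 + 4)) - 48) + 94) - 27) = ((45 - 480 - 5*256) + 157)*((((54 + 2*4*12) - 48) + 94) - 27) = ((45 - 480 - 1280) + 157)*((((54 + 96) - 48) + 94) - 27) = (-1715 + 157)*(((150 - 48) + 94) - 27) = -1558*((102 + 94) - 27) = -1558*(196 - 27) = -1558*169 = -263302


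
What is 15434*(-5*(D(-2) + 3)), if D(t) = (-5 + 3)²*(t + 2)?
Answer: -231510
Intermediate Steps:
D(t) = 8 + 4*t (D(t) = (-2)²*(2 + t) = 4*(2 + t) = 8 + 4*t)
15434*(-5*(D(-2) + 3)) = 15434*(-5*((8 + 4*(-2)) + 3)) = 15434*(-5*((8 - 8) + 3)) = 15434*(-5*(0 + 3)) = 15434*(-5*3) = 15434*(-15) = -231510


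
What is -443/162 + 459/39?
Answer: 19027/2106 ≈ 9.0347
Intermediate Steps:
-443/162 + 459/39 = -443*1/162 + 459*(1/39) = -443/162 + 153/13 = 19027/2106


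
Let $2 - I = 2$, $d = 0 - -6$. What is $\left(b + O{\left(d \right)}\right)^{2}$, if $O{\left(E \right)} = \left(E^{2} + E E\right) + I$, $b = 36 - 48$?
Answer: $3600$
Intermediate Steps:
$d = 6$ ($d = 0 + 6 = 6$)
$I = 0$ ($I = 2 - 2 = 0$)
$b = -12$
$O{\left(E \right)} = 2 E^{2}$ ($O{\left(E \right)} = \left(E^{2} + E E\right) + 0 = \left(E^{2} + E^{2}\right) + 0 = 2 E^{2} + 0 = 2 E^{2}$)
$\left(b + O{\left(d \right)}\right)^{2} = \left(-12 + 2 \cdot 6^{2}\right)^{2} = \left(-12 + 2 \cdot 36\right)^{2} = \left(-12 + 72\right)^{2} = 60^{2} = 3600$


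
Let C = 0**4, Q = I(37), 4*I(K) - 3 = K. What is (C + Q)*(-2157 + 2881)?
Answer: 7240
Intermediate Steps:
I(K) = 3/4 + K/4
Q = 10 (Q = 3/4 + (1/4)*37 = 3/4 + 37/4 = 10)
C = 0
(C + Q)*(-2157 + 2881) = (0 + 10)*(-2157 + 2881) = 10*724 = 7240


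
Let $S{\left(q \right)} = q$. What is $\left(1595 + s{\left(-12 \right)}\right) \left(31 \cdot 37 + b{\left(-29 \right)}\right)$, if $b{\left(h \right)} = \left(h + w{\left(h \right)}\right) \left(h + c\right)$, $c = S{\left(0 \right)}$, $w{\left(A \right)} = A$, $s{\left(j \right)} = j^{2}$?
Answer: $4919631$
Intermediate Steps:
$c = 0$
$b{\left(h \right)} = 2 h^{2}$ ($b{\left(h \right)} = \left(h + h\right) \left(h + 0\right) = 2 h h = 2 h^{2}$)
$\left(1595 + s{\left(-12 \right)}\right) \left(31 \cdot 37 + b{\left(-29 \right)}\right) = \left(1595 + \left(-12\right)^{2}\right) \left(31 \cdot 37 + 2 \left(-29\right)^{2}\right) = \left(1595 + 144\right) \left(1147 + 2 \cdot 841\right) = 1739 \left(1147 + 1682\right) = 1739 \cdot 2829 = 4919631$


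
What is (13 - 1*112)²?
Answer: 9801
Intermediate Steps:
(13 - 1*112)² = (13 - 112)² = (-99)² = 9801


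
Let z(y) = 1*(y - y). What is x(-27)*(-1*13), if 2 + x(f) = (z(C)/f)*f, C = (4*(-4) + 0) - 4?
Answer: 26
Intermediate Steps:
C = -20 (C = (-16 + 0) - 4 = -16 - 4 = -20)
z(y) = 0 (z(y) = 1*0 = 0)
x(f) = -2 (x(f) = -2 + (0/f)*f = -2 + 0*f = -2 + 0 = -2)
x(-27)*(-1*13) = -(-2)*13 = -2*(-13) = 26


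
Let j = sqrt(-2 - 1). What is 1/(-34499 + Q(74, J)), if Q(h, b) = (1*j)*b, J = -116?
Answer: I/(-34499*I + 116*sqrt(3)) ≈ -2.8985e-5 + 1.6881e-7*I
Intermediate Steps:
j = I*sqrt(3) (j = sqrt(-3) = I*sqrt(3) ≈ 1.732*I)
Q(h, b) = I*b*sqrt(3) (Q(h, b) = (1*(I*sqrt(3)))*b = (I*sqrt(3))*b = I*b*sqrt(3))
1/(-34499 + Q(74, J)) = 1/(-34499 + I*(-116)*sqrt(3)) = 1/(-34499 - 116*I*sqrt(3))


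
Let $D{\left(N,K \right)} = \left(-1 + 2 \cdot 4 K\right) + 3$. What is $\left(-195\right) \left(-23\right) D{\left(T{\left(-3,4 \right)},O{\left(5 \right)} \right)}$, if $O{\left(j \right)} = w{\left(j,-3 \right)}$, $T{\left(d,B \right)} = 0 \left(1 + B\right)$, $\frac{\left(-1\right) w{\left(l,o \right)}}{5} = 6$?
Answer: $-1067430$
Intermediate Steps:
$w{\left(l,o \right)} = -30$ ($w{\left(l,o \right)} = \left(-5\right) 6 = -30$)
$T{\left(d,B \right)} = 0$
$O{\left(j \right)} = -30$
$D{\left(N,K \right)} = 2 + 8 K$ ($D{\left(N,K \right)} = \left(-1 + 8 K\right) + 3 = 2 + 8 K$)
$\left(-195\right) \left(-23\right) D{\left(T{\left(-3,4 \right)},O{\left(5 \right)} \right)} = \left(-195\right) \left(-23\right) \left(2 + 8 \left(-30\right)\right) = 4485 \left(2 - 240\right) = 4485 \left(-238\right) = -1067430$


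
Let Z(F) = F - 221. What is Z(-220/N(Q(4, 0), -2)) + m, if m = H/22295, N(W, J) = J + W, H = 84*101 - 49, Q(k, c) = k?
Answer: -210606/637 ≈ -330.62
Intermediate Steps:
H = 8435 (H = 8484 - 49 = 8435)
m = 241/637 (m = 8435/22295 = 8435*(1/22295) = 241/637 ≈ 0.37834)
Z(F) = -221 + F
Z(-220/N(Q(4, 0), -2)) + m = (-221 - 220/(-2 + 4)) + 241/637 = (-221 - 220/2) + 241/637 = (-221 - 220*½) + 241/637 = (-221 - 110) + 241/637 = -331 + 241/637 = -210606/637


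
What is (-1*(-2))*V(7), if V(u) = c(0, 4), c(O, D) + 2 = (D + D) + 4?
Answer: 20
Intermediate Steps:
c(O, D) = 2 + 2*D (c(O, D) = -2 + ((D + D) + 4) = -2 + (2*D + 4) = -2 + (4 + 2*D) = 2 + 2*D)
V(u) = 10 (V(u) = 2 + 2*4 = 2 + 8 = 10)
(-1*(-2))*V(7) = -1*(-2)*10 = 2*10 = 20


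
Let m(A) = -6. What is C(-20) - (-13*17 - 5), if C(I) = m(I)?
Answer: 220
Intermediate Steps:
C(I) = -6
C(-20) - (-13*17 - 5) = -6 - (-13*17 - 5) = -6 - (-221 - 5) = -6 - 1*(-226) = -6 + 226 = 220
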